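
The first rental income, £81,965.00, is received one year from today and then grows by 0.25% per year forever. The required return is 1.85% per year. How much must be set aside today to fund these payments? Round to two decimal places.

£5,122,812.50

Periodic rate r = 0.0185 per year.
Growing perpetuity (Gordon): PV = PMT₁ / (r − g) = 81,965 / (r − 0.0025) = £5,122,812.50.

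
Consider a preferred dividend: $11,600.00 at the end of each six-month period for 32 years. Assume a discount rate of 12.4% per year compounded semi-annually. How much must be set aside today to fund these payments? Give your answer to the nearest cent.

$183,114.81

This is an ordinary annuity: 64 payments of $11,600.00 at the end of each six-month period.
Periodic rate r = 0.124/2 per half-year; n is counted in half-years.
PV = PMT × [(1 − (1+r)^−n)/r] = 11,600 × [1 − (1+r)^−64] / r = $183,114.81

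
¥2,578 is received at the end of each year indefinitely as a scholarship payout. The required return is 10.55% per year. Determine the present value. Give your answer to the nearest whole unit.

Periodic rate r = 0.1055 per year.
Level perpetuity: PV = PMT / r = 2,578 / (0.1055) = ¥24,436.

¥24,436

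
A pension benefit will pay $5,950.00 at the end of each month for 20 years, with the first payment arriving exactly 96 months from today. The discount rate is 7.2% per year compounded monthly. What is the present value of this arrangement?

Ordinary annuity of 240 payments, first payment at period 96.
Periodic rate r = 0.072/12 per month; n is counted in months.
The ordinary-annuity PV formula values the stream one period before the first payment (period 95); discount that back 95 periods:
PV₀ = 5,950 × [1 − (1+r)^−240] / r × (1+r)^−95 = $428,096.18

$428,096.18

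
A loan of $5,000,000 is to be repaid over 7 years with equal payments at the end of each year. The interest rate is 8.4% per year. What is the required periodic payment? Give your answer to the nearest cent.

Level ordinary annuity; solve PV = PMT × [(1 − (1+r)^−n)/r] for PMT.
Periodic rate r = 0.084 per year.
With n = 7: PMT = 5,000,000 / ([(1 − (1+r)^−n)/r]) = $973,539.45

$973,539.45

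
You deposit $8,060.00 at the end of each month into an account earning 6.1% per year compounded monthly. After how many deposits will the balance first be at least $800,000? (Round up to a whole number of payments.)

Periodic rate r = 0.061/12 per month; n is counted in months.
Ordinary annuity FV: 800,000 = 8,060 × [((1+r)^n − 1)/r].
(1+r)^n = 1 + 800,000 × r / 8,060, so n = ln(1 + 800,000·r/8,060) / ln(1+r) = 80.56.
Round up to a whole number of payments: n = 81.

81 payments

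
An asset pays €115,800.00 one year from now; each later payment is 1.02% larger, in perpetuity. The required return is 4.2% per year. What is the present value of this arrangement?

€3,641,509.43

Periodic rate r = 0.042 per year.
Growing perpetuity (Gordon): PV = PMT₁ / (r − g) = 115,800 / (r − 0.0102) = €3,641,509.43.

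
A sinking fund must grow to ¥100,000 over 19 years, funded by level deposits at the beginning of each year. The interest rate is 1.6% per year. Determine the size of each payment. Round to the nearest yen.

Level annuity due; solve FV = PMT × [((1+r)^n − 1)/r] × (1+r) for PMT.
Periodic rate r = 0.016 per year.
With n = 19: PMT = 100,000 / ([((1+r)^n − 1)/r] × (1+r)) = ¥4,474

¥4,474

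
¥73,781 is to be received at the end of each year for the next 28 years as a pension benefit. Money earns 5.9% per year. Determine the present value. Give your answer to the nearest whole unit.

This is an ordinary annuity: 28 payments of ¥73,781 at the end of each year.
Periodic rate r = 0.059 per year.
PV = PMT × [(1 − (1+r)^−n)/r] = 73,781 × [1 − (1+r)^−28] / r = ¥999,334

¥999,334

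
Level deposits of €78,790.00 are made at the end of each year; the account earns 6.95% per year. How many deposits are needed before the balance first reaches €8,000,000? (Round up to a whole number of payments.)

32 payments

Periodic rate r = 0.0695 per year.
Ordinary annuity FV: 8,000,000 = 78,790 × [((1+r)^n − 1)/r].
(1+r)^n = 1 + 8,000,000 × r / 78,790, so n = ln(1 + 8,000,000·r/78,790) / ln(1+r) = 31.05.
Round up to a whole number of payments: n = 32.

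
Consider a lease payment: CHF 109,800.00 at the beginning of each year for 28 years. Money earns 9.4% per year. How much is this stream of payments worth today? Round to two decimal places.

CHF 1,174,607.35

This is an annuity due: 28 payments of CHF 109,800.00 at the beginning of each year.
Periodic rate r = 0.094 per year.
PV = PMT × [(1 − (1+r)^−n)/r] × (1+r) = 109,800 × [1 − (1+r)^−28] / r × (1+r) = CHF 1,174,607.35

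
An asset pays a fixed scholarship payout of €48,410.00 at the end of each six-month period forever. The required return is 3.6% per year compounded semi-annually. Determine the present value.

Periodic rate r = 0.036/2 per half-year.
Level perpetuity: PV = PMT / r = 48,410 / (0.036/2) = €2,689,444.44.

€2,689,444.44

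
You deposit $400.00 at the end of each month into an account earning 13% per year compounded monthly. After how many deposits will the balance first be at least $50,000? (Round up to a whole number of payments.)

80 payments

Periodic rate r = 0.13/12 per month; n is counted in months.
Ordinary annuity FV: 50,000 = 400 × [((1+r)^n − 1)/r].
(1+r)^n = 1 + 50,000 × r / 400, so n = ln(1 + 50,000·r/400) / ln(1+r) = 79.46.
Round up to a whole number of payments: n = 80.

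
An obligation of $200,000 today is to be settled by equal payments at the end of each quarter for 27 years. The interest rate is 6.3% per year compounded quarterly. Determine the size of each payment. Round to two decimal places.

Level ordinary annuity; solve PV = PMT × [(1 − (1+r)^−n)/r] for PMT.
Periodic rate r = 0.063/4 per quarter; n is counted in quarters.
With n = 108: PMT = 200,000 / ([(1 − (1+r)^−n)/r]) = $3,864.73

$3,864.73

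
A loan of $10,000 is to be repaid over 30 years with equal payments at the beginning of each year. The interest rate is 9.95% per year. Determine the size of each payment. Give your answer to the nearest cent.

$960.77

Level annuity due; solve PV = PMT × [(1 − (1+r)^−n)/r] × (1+r) for PMT.
Periodic rate r = 0.0995 per year.
With n = 30: PMT = 10,000 / ([(1 − (1+r)^−n)/r] × (1+r)) = $960.77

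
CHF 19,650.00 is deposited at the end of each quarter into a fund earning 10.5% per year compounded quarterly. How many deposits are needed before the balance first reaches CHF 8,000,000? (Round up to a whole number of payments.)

Periodic rate r = 0.105/4 per quarter; n is counted in quarters.
Ordinary annuity FV: 8,000,000 = 19,650 × [((1+r)^n − 1)/r].
(1+r)^n = 1 + 8,000,000 × r / 19,650, so n = ln(1 + 8,000,000·r/19,650) / ln(1+r) = 94.88.
Round up to a whole number of payments: n = 95.

95 payments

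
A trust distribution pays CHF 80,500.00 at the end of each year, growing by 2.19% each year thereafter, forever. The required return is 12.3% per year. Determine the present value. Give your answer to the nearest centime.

CHF 796,241.35

Periodic rate r = 0.123 per year.
Growing perpetuity (Gordon): PV = PMT₁ / (r − g) = 80,500 / (r − 0.0219) = CHF 796,241.35.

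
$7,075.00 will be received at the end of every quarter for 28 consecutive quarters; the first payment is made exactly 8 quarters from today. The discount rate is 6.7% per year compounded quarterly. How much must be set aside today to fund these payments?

$139,856.36

Ordinary annuity of 28 payments, first payment at period 8.
Periodic rate r = 0.067/4 per quarter; n is counted in quarters.
The ordinary-annuity PV formula values the stream one period before the first payment (period 7); discount that back 7 periods:
PV₀ = 7,075 × [1 − (1+r)^−28] / r × (1+r)^−7 = $139,856.36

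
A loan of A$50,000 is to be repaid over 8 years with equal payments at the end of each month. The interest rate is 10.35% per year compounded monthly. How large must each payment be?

Level ordinary annuity; solve PV = PMT × [(1 − (1+r)^−n)/r] for PMT.
Periodic rate r = 0.1035/12 per month; n is counted in months.
With n = 96: PMT = 50,000 / ([(1 − (1+r)^−n)/r]) = A$768.00

A$768.00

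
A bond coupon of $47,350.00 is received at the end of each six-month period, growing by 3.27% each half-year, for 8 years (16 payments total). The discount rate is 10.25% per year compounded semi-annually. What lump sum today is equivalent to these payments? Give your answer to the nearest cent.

Periodic rate r = 0.1025/2 per half-year; n is counted in half-years.
Growing ordinary annuity: PV = PMT₁ × [1 − ((1+g)/(1+r))^n] / (r − g) = 47,350 × [1 − ((1+0.0327)/(1+r))^16] / (r − 0.0327) = $632,713.02.

$632,713.02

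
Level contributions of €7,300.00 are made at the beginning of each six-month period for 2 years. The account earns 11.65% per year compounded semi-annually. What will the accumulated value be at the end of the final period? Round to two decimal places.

This is an annuity due: 4 deposits of €7,300.00 at the beginning of each six-month period.
Periodic rate r = 0.1165/2 per half-year; n is counted in half-years.
FV = PMT × [((1+r)^n − 1)/r] × (1+r) = 7,300 × [(1+r)^4 − 1] / r × (1+r) = €33,707.24

€33,707.24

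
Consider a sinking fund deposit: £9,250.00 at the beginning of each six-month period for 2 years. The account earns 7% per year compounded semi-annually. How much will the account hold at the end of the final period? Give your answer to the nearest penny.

This is an annuity due: 4 deposits of £9,250.00 at the beginning of each six-month period.
Periodic rate r = 0.07/2 per half-year; n is counted in half-years.
FV = PMT × [((1+r)^n − 1)/r] × (1+r) = 9,250 × [(1+r)^4 − 1] / r × (1+r) = £40,352.81

£40,352.81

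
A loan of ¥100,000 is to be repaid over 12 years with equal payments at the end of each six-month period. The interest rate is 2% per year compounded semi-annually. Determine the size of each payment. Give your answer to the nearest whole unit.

Level ordinary annuity; solve PV = PMT × [(1 − (1+r)^−n)/r] for PMT.
Periodic rate r = 0.02/2 per half-year; n is counted in half-years.
With n = 24: PMT = 100,000 / ([(1 − (1+r)^−n)/r]) = ¥4,707

¥4,707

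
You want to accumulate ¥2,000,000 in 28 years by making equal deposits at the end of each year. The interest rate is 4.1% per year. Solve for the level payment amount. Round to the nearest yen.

Level ordinary annuity; solve FV = PMT × [((1+r)^n − 1)/r] for PMT.
Periodic rate r = 0.041 per year.
With n = 28: PMT = 2,000,000 / ([((1+r)^n − 1)/r]) = ¥39,414

¥39,414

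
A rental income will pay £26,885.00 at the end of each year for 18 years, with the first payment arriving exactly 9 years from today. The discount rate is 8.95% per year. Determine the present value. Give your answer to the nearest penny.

Ordinary annuity of 18 payments, first payment at period 9.
Periodic rate r = 0.0895 per year.
The ordinary-annuity PV formula values the stream one period before the first payment (period 8); discount that back 8 periods:
PV₀ = 26,885 × [1 − (1+r)^−18] / r × (1+r)^−8 = £118,967.63

£118,967.63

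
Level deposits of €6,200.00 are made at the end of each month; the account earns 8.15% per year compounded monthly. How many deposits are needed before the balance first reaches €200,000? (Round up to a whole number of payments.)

Periodic rate r = 0.0815/12 per month; n is counted in months.
Ordinary annuity FV: 200,000 = 6,200 × [((1+r)^n − 1)/r].
(1+r)^n = 1 + 200,000 × r / 6,200, so n = ln(1 + 200,000·r/6,200) / ln(1+r) = 29.27.
Round up to a whole number of payments: n = 30.

30 payments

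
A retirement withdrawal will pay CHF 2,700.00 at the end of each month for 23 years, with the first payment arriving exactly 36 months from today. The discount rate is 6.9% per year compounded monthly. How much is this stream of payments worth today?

Ordinary annuity of 276 payments, first payment at period 36.
Periodic rate r = 0.069/12 per month; n is counted in months.
The ordinary-annuity PV formula values the stream one period before the first payment (period 35); discount that back 35 periods:
PV₀ = 2,700 × [1 − (1+r)^−276] / r × (1+r)^−35 = CHF 305,249.33

CHF 305,249.33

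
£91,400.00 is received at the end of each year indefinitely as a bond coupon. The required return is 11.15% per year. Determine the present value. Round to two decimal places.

£819,730.94

Periodic rate r = 0.1115 per year.
Level perpetuity: PV = PMT / r = 91,400 / (0.1115) = £819,730.94.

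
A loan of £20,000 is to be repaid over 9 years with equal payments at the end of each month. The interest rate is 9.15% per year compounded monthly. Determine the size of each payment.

Level ordinary annuity; solve PV = PMT × [(1 − (1+r)^−n)/r] for PMT.
Periodic rate r = 0.0915/12 per month; n is counted in months.
With n = 108: PMT = 20,000 / ([(1 − (1+r)^−n)/r]) = £272.45

£272.45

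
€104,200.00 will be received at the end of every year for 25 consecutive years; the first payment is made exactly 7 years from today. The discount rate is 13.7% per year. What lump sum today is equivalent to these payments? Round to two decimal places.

Ordinary annuity of 25 payments, first payment at period 7.
Periodic rate r = 0.137 per year.
The ordinary-annuity PV formula values the stream one period before the first payment (period 6); discount that back 6 periods:
PV₀ = 104,200 × [1 − (1+r)^−25] / r × (1+r)^−6 = €337,824.50

€337,824.50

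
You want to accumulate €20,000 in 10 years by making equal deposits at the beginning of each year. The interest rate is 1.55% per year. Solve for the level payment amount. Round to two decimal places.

€1,835.97

Level annuity due; solve FV = PMT × [((1+r)^n − 1)/r] × (1+r) for PMT.
Periodic rate r = 0.0155 per year.
With n = 10: PMT = 20,000 / ([((1+r)^n − 1)/r] × (1+r)) = €1,835.97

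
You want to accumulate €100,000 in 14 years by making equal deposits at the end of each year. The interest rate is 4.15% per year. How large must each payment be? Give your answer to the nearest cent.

€5,410.88

Level ordinary annuity; solve FV = PMT × [((1+r)^n − 1)/r] for PMT.
Periodic rate r = 0.0415 per year.
With n = 14: PMT = 100,000 / ([((1+r)^n − 1)/r]) = €5,410.88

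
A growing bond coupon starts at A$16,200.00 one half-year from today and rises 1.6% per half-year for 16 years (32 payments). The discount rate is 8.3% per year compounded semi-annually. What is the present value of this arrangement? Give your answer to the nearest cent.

A$347,900.77

Periodic rate r = 0.083/2 per half-year; n is counted in half-years.
Growing ordinary annuity: PV = PMT₁ × [1 − ((1+g)/(1+r))^n] / (r − g) = 16,200 × [1 − ((1+0.016)/(1+r))^32] / (r − 0.016) = A$347,900.77.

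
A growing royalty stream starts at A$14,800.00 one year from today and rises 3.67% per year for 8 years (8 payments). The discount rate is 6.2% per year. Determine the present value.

A$102,621.83

Periodic rate r = 0.062 per year.
Growing ordinary annuity: PV = PMT₁ × [1 − ((1+g)/(1+r))^n] / (r − g) = 14,800 × [1 − ((1+0.0367)/(1+r))^8] / (r − 0.0367) = A$102,621.83.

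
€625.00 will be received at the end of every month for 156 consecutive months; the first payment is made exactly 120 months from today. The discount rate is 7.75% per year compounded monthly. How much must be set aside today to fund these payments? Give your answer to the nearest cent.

€28,505.75

Ordinary annuity of 156 payments, first payment at period 120.
Periodic rate r = 0.0775/12 per month; n is counted in months.
The ordinary-annuity PV formula values the stream one period before the first payment (period 119); discount that back 119 periods:
PV₀ = 625 × [1 − (1+r)^−156] / r × (1+r)^−119 = €28,505.75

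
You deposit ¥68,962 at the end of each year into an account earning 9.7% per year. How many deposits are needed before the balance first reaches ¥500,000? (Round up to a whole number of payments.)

6 payments

Periodic rate r = 0.097 per year.
Ordinary annuity FV: 500,000 = 68,962 × [((1+r)^n − 1)/r].
(1+r)^n = 1 + 500,000 × r / 68,962, so n = ln(1 + 500,000·r/68,962) / ln(1+r) = 5.75.
Round up to a whole number of payments: n = 6.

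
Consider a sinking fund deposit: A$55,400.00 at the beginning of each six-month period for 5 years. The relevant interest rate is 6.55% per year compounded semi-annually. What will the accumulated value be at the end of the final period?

This is an annuity due: 10 deposits of A$55,400.00 at the beginning of each six-month period.
Periodic rate r = 0.0655/2 per half-year; n is counted in half-years.
FV = PMT × [((1+r)^n − 1)/r] × (1+r) = 55,400 × [(1+r)^10 − 1] / r × (1+r) = A$664,266.16

A$664,266.16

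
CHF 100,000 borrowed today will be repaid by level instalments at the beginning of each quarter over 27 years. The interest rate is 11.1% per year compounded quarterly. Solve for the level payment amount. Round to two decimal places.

Level annuity due; solve PV = PMT × [(1 − (1+r)^−n)/r] × (1+r) for PMT.
Periodic rate r = 0.111/4 per quarter; n is counted in quarters.
With n = 108: PMT = 100,000 / ([(1 − (1+r)^−n)/r] × (1+r)) = CHF 2,848.23

CHF 2,848.23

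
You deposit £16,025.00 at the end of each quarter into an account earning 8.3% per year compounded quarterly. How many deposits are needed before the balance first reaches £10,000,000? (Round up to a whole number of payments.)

Periodic rate r = 0.083/4 per quarter; n is counted in quarters.
Ordinary annuity FV: 10,000,000 = 16,025 × [((1+r)^n − 1)/r].
(1+r)^n = 1 + 10,000,000 × r / 16,025, so n = ln(1 + 10,000,000·r/16,025) / ln(1+r) = 128.32.
Round up to a whole number of payments: n = 129.

129 payments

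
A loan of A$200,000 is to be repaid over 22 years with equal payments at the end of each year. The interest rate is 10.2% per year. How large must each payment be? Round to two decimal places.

A$23,130.13

Level ordinary annuity; solve PV = PMT × [(1 − (1+r)^−n)/r] for PMT.
Periodic rate r = 0.102 per year.
With n = 22: PMT = 200,000 / ([(1 − (1+r)^−n)/r]) = A$23,130.13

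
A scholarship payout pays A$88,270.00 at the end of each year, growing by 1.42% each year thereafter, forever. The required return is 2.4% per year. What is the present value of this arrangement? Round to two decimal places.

Periodic rate r = 0.024 per year.
Growing perpetuity (Gordon): PV = PMT₁ / (r − g) = 88,270 / (r − 0.0142) = A$9,007,142.86.

A$9,007,142.86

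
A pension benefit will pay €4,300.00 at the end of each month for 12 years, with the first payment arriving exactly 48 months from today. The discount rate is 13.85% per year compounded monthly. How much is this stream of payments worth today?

Ordinary annuity of 144 payments, first payment at period 48.
Periodic rate r = 0.1385/12 per month; n is counted in months.
The ordinary-annuity PV formula values the stream one period before the first payment (period 47); discount that back 47 periods:
PV₀ = 4,300 × [1 − (1+r)^−144] / r × (1+r)^−47 = €175,631.66

€175,631.66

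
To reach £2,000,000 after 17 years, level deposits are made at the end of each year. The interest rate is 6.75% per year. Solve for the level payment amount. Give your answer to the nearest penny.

£66,317.35

Level ordinary annuity; solve FV = PMT × [((1+r)^n − 1)/r] for PMT.
Periodic rate r = 0.0675 per year.
With n = 17: PMT = 2,000,000 / ([((1+r)^n − 1)/r]) = £66,317.35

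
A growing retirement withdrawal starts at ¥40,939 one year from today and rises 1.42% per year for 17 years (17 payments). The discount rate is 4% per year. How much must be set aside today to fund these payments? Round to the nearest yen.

¥551,517

Periodic rate r = 0.04 per year.
Growing ordinary annuity: PV = PMT₁ × [1 − ((1+g)/(1+r))^n] / (r − g) = 40,939 × [1 − ((1+0.0142)/(1+r))^17] / (r − 0.0142) = ¥551,517.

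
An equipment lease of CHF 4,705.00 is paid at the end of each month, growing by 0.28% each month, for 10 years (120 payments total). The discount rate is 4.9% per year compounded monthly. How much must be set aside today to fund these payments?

CHF 521,613.66

Periodic rate r = 0.049/12 per month; n is counted in months.
Growing ordinary annuity: PV = PMT₁ × [1 − ((1+g)/(1+r))^n] / (r − g) = 4,705 × [1 − ((1+0.0028)/(1+r))^120] / (r − 0.0028) = CHF 521,613.66.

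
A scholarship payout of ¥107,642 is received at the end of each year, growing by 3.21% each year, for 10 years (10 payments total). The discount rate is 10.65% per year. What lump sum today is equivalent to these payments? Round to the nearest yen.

Periodic rate r = 0.1065 per year.
Growing ordinary annuity: PV = PMT₁ × [1 − ((1+g)/(1+r))^n] / (r − g) = 107,642 × [1 − ((1+0.0321)/(1+r))^10] / (r − 0.0321) = ¥725,507.

¥725,507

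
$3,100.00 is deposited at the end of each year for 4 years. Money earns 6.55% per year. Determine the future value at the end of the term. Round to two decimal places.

$13,672.37

This is an ordinary annuity: 4 deposits of $3,100.00 at the end of each year.
Periodic rate r = 0.0655 per year.
FV = PMT × [((1+r)^n − 1)/r] = 3,100 × [(1+r)^4 − 1] / r = $13,672.37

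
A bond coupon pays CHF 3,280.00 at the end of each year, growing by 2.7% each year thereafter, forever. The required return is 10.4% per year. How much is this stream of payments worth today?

Periodic rate r = 0.104 per year.
Growing perpetuity (Gordon): PV = PMT₁ / (r − g) = 3,280 / (r − 0.027) = CHF 42,597.40.

CHF 42,597.40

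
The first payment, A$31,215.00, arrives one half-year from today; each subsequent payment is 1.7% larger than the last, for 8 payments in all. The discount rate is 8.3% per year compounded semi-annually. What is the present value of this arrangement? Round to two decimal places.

A$220,930.54

Periodic rate r = 0.083/2 per half-year; n is counted in half-years.
Growing ordinary annuity: PV = PMT₁ × [1 − ((1+g)/(1+r))^n] / (r − g) = 31,215 × [1 − ((1+0.017)/(1+r))^8] / (r − 0.017) = A$220,930.54.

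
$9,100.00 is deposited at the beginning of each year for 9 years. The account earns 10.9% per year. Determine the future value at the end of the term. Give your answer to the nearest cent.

$142,339.37

This is an annuity due: 9 deposits of $9,100.00 at the beginning of each year.
Periodic rate r = 0.109 per year.
FV = PMT × [((1+r)^n − 1)/r] × (1+r) = 9,100 × [(1+r)^9 − 1] / r × (1+r) = $142,339.37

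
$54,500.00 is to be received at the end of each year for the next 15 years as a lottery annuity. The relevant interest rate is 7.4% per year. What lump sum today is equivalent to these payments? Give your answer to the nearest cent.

This is an ordinary annuity: 15 payments of $54,500.00 at the end of each year.
Periodic rate r = 0.074 per year.
PV = PMT × [(1 − (1+r)^−n)/r] = 54,500 × [1 − (1+r)^−15] / r = $484,079.97

$484,079.97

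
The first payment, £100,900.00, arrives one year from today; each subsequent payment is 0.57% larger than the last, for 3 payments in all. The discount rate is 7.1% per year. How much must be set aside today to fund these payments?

Periodic rate r = 0.071 per year.
Growing ordinary annuity: PV = PMT₁ × [1 − ((1+g)/(1+r))^n] / (r − g) = 100,900 × [1 − ((1+0.0057)/(1+r))^3] / (r − 0.0057) = £265,750.84.

£265,750.84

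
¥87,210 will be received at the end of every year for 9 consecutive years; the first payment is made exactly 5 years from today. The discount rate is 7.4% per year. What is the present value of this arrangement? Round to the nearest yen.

Ordinary annuity of 9 payments, first payment at period 5.
Periodic rate r = 0.074 per year.
The ordinary-annuity PV formula values the stream one period before the first payment (period 4); discount that back 4 periods:
PV₀ = 87,210 × [1 − (1+r)^−9] / r × (1+r)^−4 = ¥419,878

¥419,878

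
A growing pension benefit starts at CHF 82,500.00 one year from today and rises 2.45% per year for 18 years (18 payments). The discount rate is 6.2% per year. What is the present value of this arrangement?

CHF 1,048,147.93

Periodic rate r = 0.062 per year.
Growing ordinary annuity: PV = PMT₁ × [1 − ((1+g)/(1+r))^n] / (r − g) = 82,500 × [1 − ((1+0.0245)/(1+r))^18] / (r − 0.0245) = CHF 1,048,147.93.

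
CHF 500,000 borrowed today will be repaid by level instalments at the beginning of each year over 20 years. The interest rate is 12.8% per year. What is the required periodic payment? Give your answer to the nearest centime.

CHF 62,342.97

Level annuity due; solve PV = PMT × [(1 − (1+r)^−n)/r] × (1+r) for PMT.
Periodic rate r = 0.128 per year.
With n = 20: PMT = 500,000 / ([(1 − (1+r)^−n)/r] × (1+r)) = CHF 62,342.97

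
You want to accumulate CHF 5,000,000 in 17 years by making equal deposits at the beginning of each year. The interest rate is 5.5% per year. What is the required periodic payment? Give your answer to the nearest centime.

Level annuity due; solve FV = PMT × [((1+r)^n − 1)/r] × (1+r) for PMT.
Periodic rate r = 0.055 per year.
With n = 17: PMT = 5,000,000 / ([((1+r)^n − 1)/r] × (1+r)) = CHF 175,554.37

CHF 175,554.37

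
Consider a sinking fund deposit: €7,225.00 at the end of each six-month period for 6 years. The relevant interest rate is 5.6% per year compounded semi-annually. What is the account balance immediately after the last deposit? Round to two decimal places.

€101,380.11

This is an ordinary annuity: 12 deposits of €7,225.00 at the end of each six-month period.
Periodic rate r = 0.056/2 per half-year; n is counted in half-years.
FV = PMT × [((1+r)^n − 1)/r] = 7,225 × [(1+r)^12 − 1] / r = €101,380.11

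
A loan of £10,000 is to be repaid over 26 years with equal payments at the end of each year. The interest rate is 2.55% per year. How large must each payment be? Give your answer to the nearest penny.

£530.81

Level ordinary annuity; solve PV = PMT × [(1 − (1+r)^−n)/r] for PMT.
Periodic rate r = 0.0255 per year.
With n = 26: PMT = 10,000 / ([(1 − (1+r)^−n)/r]) = £530.81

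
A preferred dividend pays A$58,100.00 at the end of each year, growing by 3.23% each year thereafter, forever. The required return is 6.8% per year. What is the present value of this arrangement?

A$1,627,450.98

Periodic rate r = 0.068 per year.
Growing perpetuity (Gordon): PV = PMT₁ / (r − g) = 58,100 / (r − 0.0323) = A$1,627,450.98.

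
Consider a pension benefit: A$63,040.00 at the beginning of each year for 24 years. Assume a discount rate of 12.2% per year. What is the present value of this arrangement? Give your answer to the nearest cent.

This is an annuity due: 24 payments of A$63,040.00 at the beginning of each year.
Periodic rate r = 0.122 per year.
PV = PMT × [(1 − (1+r)^−n)/r] × (1+r) = 63,040 × [1 − (1+r)^−24] / r × (1+r) = A$543,166.40

A$543,166.40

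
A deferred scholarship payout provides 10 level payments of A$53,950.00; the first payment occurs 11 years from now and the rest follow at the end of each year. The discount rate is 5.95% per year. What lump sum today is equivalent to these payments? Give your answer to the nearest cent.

Ordinary annuity of 10 payments, first payment at period 11.
Periodic rate r = 0.0595 per year.
The ordinary-annuity PV formula values the stream one period before the first payment (period 10); discount that back 10 periods:
PV₀ = 53,950 × [1 − (1+r)^−10] / r × (1+r)^−10 = A$223,302.82

A$223,302.82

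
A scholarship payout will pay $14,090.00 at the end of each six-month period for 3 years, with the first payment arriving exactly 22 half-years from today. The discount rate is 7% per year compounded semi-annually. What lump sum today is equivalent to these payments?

$36,456.33

Ordinary annuity of 6 payments, first payment at period 22.
Periodic rate r = 0.07/2 per half-year; n is counted in half-years.
The ordinary-annuity PV formula values the stream one period before the first payment (period 21); discount that back 21 periods:
PV₀ = 14,090 × [1 − (1+r)^−6] / r × (1+r)^−21 = $36,456.33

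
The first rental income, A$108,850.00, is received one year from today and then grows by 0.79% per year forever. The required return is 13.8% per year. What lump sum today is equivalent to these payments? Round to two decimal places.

Periodic rate r = 0.138 per year.
Growing perpetuity (Gordon): PV = PMT₁ / (r − g) = 108,850 / (r − 0.0079) = A$836,664.10.

A$836,664.10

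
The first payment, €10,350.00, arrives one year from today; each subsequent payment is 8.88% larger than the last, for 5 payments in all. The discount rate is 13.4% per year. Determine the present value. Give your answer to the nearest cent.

€42,139.14

Periodic rate r = 0.134 per year.
Growing ordinary annuity: PV = PMT₁ × [1 − ((1+g)/(1+r))^n] / (r − g) = 10,350 × [1 − ((1+0.0888)/(1+r))^5] / (r − 0.0888) = €42,139.14.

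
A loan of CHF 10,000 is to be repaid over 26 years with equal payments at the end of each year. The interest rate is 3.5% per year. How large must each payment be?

CHF 592.05

Level ordinary annuity; solve PV = PMT × [(1 − (1+r)^−n)/r] for PMT.
Periodic rate r = 0.035 per year.
With n = 26: PMT = 10,000 / ([(1 − (1+r)^−n)/r]) = CHF 592.05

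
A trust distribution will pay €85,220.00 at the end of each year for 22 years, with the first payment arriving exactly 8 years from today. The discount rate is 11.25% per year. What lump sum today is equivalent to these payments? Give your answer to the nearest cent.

Ordinary annuity of 22 payments, first payment at period 8.
Periodic rate r = 0.1125 per year.
The ordinary-annuity PV formula values the stream one period before the first payment (period 7); discount that back 7 periods:
PV₀ = 85,220 × [1 − (1+r)^−22] / r × (1+r)^−7 = €324,750.45

€324,750.45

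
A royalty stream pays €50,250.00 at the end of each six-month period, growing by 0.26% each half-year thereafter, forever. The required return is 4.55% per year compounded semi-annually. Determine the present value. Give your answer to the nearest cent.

€2,493,796.53

Periodic rate r = 0.0455/2 per half-year.
Growing perpetuity (Gordon): PV = PMT₁ / (r − g) = 50,250 / (r − 0.0026) = €2,493,796.53.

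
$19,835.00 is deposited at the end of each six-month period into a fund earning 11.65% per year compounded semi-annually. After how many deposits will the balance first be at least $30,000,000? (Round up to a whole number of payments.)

Periodic rate r = 0.1165/2 per half-year; n is counted in half-years.
Ordinary annuity FV: 30,000,000 = 19,835 × [((1+r)^n − 1)/r].
(1+r)^n = 1 + 30,000,000 × r / 19,835, so n = ln(1 + 30,000,000·r/19,835) / ln(1+r) = 79.30.
Round up to a whole number of payments: n = 80.

80 payments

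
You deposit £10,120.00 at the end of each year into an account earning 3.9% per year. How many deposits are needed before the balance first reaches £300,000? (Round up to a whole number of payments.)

Periodic rate r = 0.039 per year.
Ordinary annuity FV: 300,000 = 10,120 × [((1+r)^n − 1)/r].
(1+r)^n = 1 + 300,000 × r / 10,120, so n = ln(1 + 300,000·r/10,120) / ln(1+r) = 20.08.
Round up to a whole number of payments: n = 21.

21 payments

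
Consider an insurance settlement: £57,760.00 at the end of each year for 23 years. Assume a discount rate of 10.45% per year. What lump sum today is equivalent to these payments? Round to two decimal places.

This is an ordinary annuity: 23 payments of £57,760.00 at the end of each year.
Periodic rate r = 0.1045 per year.
PV = PMT × [(1 − (1+r)^−n)/r] = 57,760 × [1 − (1+r)^−23] / r = £496,532.06

£496,532.06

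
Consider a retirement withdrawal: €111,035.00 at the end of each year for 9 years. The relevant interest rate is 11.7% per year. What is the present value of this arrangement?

€598,430.36

This is an ordinary annuity: 9 payments of €111,035.00 at the end of each year.
Periodic rate r = 0.117 per year.
PV = PMT × [(1 − (1+r)^−n)/r] = 111,035 × [1 − (1+r)^−9] / r = €598,430.36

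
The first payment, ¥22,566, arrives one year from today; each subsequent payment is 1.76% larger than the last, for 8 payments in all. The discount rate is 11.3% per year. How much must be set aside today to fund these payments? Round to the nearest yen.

Periodic rate r = 0.113 per year.
Growing ordinary annuity: PV = PMT₁ × [1 − ((1+g)/(1+r))^n] / (r − g) = 22,566 × [1 − ((1+0.0176)/(1+r))^8] / (r − 0.0176) = ¥121,046.

¥121,046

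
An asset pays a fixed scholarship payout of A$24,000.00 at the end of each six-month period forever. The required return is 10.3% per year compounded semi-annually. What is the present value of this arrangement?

A$466,019.42

Periodic rate r = 0.103/2 per half-year.
Level perpetuity: PV = PMT / r = 24,000 / (0.103/2) = A$466,019.42.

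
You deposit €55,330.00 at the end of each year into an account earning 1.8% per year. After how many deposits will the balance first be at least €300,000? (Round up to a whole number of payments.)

Periodic rate r = 0.018 per year.
Ordinary annuity FV: 300,000 = 55,330 × [((1+r)^n − 1)/r].
(1+r)^n = 1 + 300,000 × r / 55,330, so n = ln(1 + 300,000·r/55,330) / ln(1+r) = 5.22.
Round up to a whole number of payments: n = 6.

6 payments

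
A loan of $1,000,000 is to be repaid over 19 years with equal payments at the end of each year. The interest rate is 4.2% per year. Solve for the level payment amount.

Level ordinary annuity; solve PV = PMT × [(1 − (1+r)^−n)/r] for PMT.
Periodic rate r = 0.042 per year.
With n = 19: PMT = 1,000,000 / ([(1 − (1+r)^−n)/r]) = $77,437.74

$77,437.74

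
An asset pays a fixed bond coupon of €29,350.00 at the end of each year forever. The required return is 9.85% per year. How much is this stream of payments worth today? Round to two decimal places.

Periodic rate r = 0.0985 per year.
Level perpetuity: PV = PMT / r = 29,350 / (0.0985) = €297,969.54.

€297,969.54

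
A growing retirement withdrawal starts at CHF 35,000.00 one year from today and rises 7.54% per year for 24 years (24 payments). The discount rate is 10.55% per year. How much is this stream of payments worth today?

CHF 563,313.88

Periodic rate r = 0.1055 per year.
Growing ordinary annuity: PV = PMT₁ × [1 − ((1+g)/(1+r))^n] / (r − g) = 35,000 × [1 − ((1+0.0754)/(1+r))^24] / (r − 0.0754) = CHF 563,313.88.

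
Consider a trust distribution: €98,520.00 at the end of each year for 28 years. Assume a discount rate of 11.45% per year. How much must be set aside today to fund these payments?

This is an ordinary annuity: 28 payments of €98,520.00 at the end of each year.
Periodic rate r = 0.1145 per year.
PV = PMT × [(1 − (1+r)^−n)/r] = 98,520 × [1 − (1+r)^−28] / r = €819,086.55

€819,086.55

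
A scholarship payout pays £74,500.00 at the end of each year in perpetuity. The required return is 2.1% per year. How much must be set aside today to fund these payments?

£3,547,619.05

Periodic rate r = 0.021 per year.
Level perpetuity: PV = PMT / r = 74,500 / (0.021) = £3,547,619.05.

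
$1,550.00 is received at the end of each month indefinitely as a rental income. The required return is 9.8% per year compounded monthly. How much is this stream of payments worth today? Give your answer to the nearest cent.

Periodic rate r = 0.098/12 per month.
Level perpetuity: PV = PMT / r = 1,550 / (0.098/12) = $189,795.92.

$189,795.92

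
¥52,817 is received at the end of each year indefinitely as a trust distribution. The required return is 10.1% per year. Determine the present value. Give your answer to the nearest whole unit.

¥522,941

Periodic rate r = 0.101 per year.
Level perpetuity: PV = PMT / r = 52,817 / (0.101) = ¥522,941.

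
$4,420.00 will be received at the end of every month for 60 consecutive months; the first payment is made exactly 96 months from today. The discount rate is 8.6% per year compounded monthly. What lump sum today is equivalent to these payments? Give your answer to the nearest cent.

$109,061.37

Ordinary annuity of 60 payments, first payment at period 96.
Periodic rate r = 0.086/12 per month; n is counted in months.
The ordinary-annuity PV formula values the stream one period before the first payment (period 95); discount that back 95 periods:
PV₀ = 4,420 × [1 − (1+r)^−60] / r × (1+r)^−95 = $109,061.37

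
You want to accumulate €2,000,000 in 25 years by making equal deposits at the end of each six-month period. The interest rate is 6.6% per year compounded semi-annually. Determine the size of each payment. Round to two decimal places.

€16,215.84

Level ordinary annuity; solve FV = PMT × [((1+r)^n − 1)/r] for PMT.
Periodic rate r = 0.066/2 per half-year; n is counted in half-years.
With n = 50: PMT = 2,000,000 / ([((1+r)^n − 1)/r]) = €16,215.84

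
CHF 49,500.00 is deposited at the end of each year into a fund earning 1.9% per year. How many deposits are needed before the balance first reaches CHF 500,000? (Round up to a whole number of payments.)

10 payments

Periodic rate r = 0.019 per year.
Ordinary annuity FV: 500,000 = 49,500 × [((1+r)^n − 1)/r].
(1+r)^n = 1 + 500,000 × r / 49,500, so n = ln(1 + 500,000·r/49,500) / ln(1+r) = 9.33.
Round up to a whole number of payments: n = 10.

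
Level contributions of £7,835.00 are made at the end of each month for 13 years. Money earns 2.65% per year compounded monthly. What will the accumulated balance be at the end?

£1,457,303.47

This is an ordinary annuity: 156 deposits of £7,835.00 at the end of each month.
Periodic rate r = 0.0265/12 per month; n is counted in months.
FV = PMT × [((1+r)^n − 1)/r] = 7,835 × [(1+r)^156 − 1] / r = £1,457,303.47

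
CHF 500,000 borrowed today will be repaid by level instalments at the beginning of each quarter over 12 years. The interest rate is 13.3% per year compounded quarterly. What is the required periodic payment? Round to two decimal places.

CHF 20,316.61

Level annuity due; solve PV = PMT × [(1 − (1+r)^−n)/r] × (1+r) for PMT.
Periodic rate r = 0.133/4 per quarter; n is counted in quarters.
With n = 48: PMT = 500,000 / ([(1 − (1+r)^−n)/r] × (1+r)) = CHF 20,316.61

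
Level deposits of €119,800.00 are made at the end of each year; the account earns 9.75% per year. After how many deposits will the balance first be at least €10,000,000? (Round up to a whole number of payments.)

Periodic rate r = 0.0975 per year.
Ordinary annuity FV: 10,000,000 = 119,800 × [((1+r)^n − 1)/r].
(1+r)^n = 1 + 10,000,000 × r / 119,800, so n = ln(1 + 10,000,000·r/119,800) / ln(1+r) = 23.78.
Round up to a whole number of payments: n = 24.

24 payments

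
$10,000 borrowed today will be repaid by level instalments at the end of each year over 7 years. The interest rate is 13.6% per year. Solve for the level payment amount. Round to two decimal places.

$2,303.49

Level ordinary annuity; solve PV = PMT × [(1 − (1+r)^−n)/r] for PMT.
Periodic rate r = 0.136 per year.
With n = 7: PMT = 10,000 / ([(1 − (1+r)^−n)/r]) = $2,303.49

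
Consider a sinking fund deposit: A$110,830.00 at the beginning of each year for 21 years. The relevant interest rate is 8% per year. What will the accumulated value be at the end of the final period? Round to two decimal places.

A$6,035,442.17

This is an annuity due: 21 deposits of A$110,830.00 at the beginning of each year.
Periodic rate r = 0.08 per year.
FV = PMT × [((1+r)^n − 1)/r] × (1+r) = 110,830 × [(1+r)^21 − 1] / r × (1+r) = A$6,035,442.17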